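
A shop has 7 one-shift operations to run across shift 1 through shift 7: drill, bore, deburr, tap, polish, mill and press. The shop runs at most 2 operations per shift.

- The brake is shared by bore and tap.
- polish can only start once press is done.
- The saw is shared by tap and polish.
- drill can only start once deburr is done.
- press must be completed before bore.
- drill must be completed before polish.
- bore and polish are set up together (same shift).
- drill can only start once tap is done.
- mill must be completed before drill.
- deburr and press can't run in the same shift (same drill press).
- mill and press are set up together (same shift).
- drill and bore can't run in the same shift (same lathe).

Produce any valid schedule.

bore=shift 4, press=shift 1, polish=shift 4, tap=shift 2, deburr=shift 2, mill=shift 1, drill=shift 3

Checking: deburr(shift 2) before drill(shift 3); press(shift 1) before polish(shift 4); tap(shift 2) before drill(shift 3); mill(shift 1) before drill(shift 3); drill(shift 3) before polish(shift 4); press(shift 1) before bore(shift 4); deburr(shift 2) != press(shift 1); drill(shift 3) != bore(shift 4); tap(shift 2) != polish(shift 4); bore(shift 4) != tap(shift 2); mill = press = shift 1; bore = polish = shift 4; max 2 per shift (cap 2).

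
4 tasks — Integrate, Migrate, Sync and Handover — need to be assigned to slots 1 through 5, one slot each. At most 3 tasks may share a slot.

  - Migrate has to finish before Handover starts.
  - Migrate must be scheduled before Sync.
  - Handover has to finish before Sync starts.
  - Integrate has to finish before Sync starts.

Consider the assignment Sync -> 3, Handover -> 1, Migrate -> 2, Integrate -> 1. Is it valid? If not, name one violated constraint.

At most 3 tasks may share a slot — holds.
Handover has to finish before Sync starts — holds.
Migrate has to finish before Handover starts — violated.
Migrate must be scheduled before Sync — holds.
Integrate has to finish before Sync starts — holds.

No. Migrate has to finish before Handover starts is not satisfied.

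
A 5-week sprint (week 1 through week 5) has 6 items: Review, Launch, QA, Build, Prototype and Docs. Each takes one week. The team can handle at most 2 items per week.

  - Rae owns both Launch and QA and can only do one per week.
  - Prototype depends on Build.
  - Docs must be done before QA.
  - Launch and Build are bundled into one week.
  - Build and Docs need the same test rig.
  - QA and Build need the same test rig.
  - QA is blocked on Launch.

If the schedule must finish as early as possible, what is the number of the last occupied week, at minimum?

The precedence chain requires at least 2 distinct weeks.
With at most 2 per week and 6 tasks, at least 3 weeks are needed.
3 works (last occupied week: week 3): for example Build in week 1, Docs in week 2, Review in week 3, QA in week 3, Launch in week 1, Prototype in week 2.

week 3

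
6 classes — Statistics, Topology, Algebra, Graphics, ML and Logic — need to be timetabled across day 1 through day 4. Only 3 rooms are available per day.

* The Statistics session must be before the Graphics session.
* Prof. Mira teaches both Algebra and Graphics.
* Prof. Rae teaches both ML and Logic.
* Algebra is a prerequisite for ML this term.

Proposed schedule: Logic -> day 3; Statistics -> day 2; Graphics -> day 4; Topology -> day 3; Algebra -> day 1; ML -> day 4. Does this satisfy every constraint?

Algebra is a prerequisite for ML this term — holds.
Prof. Mira teaches both Algebra and Graphics — holds.
Only 3 rooms are available per day — holds.
The Statistics session must be before the Graphics session — holds.
Prof. Rae teaches both ML and Logic — holds.

Yes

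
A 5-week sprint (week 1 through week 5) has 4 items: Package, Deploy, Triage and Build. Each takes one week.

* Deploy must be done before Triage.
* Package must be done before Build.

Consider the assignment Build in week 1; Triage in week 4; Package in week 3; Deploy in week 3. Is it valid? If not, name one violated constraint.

Package must be done before Build — violated.
Deploy must be done before Triage — holds.

No. Package must be done before Build is not satisfied.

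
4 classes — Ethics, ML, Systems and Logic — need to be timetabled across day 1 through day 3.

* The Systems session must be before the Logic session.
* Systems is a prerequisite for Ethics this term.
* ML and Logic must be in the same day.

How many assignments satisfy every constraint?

5

Splitting on Ethics: it can be day 2 (2), day 3 (3). Listing each branch's schedules as (ML, Systems, Logic) by day number:
Ethics=day 2: (2,1,2) (3,1,3) — 2.
Ethics=day 3: (2,1,2) (3,1,3) (3,2,3) — 3.
Summing: 2 + 3 = 5.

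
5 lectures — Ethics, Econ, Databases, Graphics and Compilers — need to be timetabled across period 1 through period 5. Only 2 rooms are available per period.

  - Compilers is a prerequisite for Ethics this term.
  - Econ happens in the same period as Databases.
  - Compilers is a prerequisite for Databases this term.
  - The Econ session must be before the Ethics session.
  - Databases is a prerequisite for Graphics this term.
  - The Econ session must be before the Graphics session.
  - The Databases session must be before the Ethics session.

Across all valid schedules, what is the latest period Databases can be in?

Precedence pushes Databases to at least period 2; downstream work caps Databases at period 4.
Databases at period 4 is achievable: Graphics in period 5, Compilers in period 1, Econ in period 4, Databases in period 4, Ethics in period 5.

period 4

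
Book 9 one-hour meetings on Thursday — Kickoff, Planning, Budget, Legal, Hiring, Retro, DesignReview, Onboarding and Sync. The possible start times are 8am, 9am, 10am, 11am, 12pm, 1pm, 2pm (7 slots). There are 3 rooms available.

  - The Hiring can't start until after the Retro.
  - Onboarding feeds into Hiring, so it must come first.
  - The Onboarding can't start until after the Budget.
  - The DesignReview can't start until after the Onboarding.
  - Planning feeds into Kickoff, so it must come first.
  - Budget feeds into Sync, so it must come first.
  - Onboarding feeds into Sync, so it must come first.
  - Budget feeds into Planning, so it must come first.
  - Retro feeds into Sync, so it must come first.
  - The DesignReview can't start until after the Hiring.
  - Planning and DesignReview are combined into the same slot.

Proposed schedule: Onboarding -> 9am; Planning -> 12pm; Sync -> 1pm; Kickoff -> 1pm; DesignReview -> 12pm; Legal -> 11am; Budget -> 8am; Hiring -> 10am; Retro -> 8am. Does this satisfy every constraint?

Valid

Budget feeds into Planning, so it must come first — holds.
Retro feeds into Sync, so it must come first — holds.
The DesignReview can't start until after the Hiring — holds.
Onboarding feeds into Sync, so it must come first — holds.
Budget feeds into Sync, so it must come first — holds.
The DesignReview can't start until after the Onboarding — holds.
The Onboarding can't start until after the Budget — holds.
There are 3 rooms available — holds.
Onboarding feeds into Hiring, so it must come first — holds.
Planning and DesignReview are combined into the same slot — holds.
Planning feeds into Kickoff, so it must come first — holds.
The Hiring can't start until after the Retro — holds.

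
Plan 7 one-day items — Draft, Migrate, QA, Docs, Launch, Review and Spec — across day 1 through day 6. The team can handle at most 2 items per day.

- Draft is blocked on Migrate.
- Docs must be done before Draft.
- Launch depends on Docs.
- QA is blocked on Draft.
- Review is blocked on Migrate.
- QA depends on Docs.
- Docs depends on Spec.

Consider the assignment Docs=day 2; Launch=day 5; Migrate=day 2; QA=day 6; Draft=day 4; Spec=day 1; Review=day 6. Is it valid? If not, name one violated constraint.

Docs depends on Spec — holds.
The team can handle at most 2 items per day — holds.
Review is blocked on Migrate — holds.
Draft is blocked on Migrate — holds.
Launch depends on Docs — holds.
QA depends on Docs — holds.
Docs must be done before Draft — holds.
QA is blocked on Draft — holds.

Yes, all constraints hold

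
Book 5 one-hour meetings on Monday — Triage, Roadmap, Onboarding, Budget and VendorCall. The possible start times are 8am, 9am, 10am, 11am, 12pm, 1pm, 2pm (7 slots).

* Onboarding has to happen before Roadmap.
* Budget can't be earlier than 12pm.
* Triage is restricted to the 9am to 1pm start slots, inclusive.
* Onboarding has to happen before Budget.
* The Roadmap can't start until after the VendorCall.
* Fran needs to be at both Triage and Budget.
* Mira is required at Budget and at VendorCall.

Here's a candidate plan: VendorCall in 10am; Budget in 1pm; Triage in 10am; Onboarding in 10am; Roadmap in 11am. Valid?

The Roadmap can't start until after the VendorCall — holds.
Onboarding has to happen before Roadmap — holds.
Fran needs to be at both Triage and Budget — holds.
Triage is restricted to the 9am to 1pm start slots, inclusive — holds.
Onboarding has to happen before Budget — holds.
Budget can't be earlier than 12pm — holds.
Mira is required at Budget and at VendorCall — holds.

Yes, all constraints hold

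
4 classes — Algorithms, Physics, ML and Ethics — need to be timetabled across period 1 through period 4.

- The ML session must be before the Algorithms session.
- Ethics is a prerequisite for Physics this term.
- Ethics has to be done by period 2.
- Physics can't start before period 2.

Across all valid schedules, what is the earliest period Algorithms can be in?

period 2

Precedence pushes Algorithms to at least period 2.
Algorithms at period 2 is achievable: ML in period 1, Physics in period 2, Algorithms in period 2, Ethics in period 1.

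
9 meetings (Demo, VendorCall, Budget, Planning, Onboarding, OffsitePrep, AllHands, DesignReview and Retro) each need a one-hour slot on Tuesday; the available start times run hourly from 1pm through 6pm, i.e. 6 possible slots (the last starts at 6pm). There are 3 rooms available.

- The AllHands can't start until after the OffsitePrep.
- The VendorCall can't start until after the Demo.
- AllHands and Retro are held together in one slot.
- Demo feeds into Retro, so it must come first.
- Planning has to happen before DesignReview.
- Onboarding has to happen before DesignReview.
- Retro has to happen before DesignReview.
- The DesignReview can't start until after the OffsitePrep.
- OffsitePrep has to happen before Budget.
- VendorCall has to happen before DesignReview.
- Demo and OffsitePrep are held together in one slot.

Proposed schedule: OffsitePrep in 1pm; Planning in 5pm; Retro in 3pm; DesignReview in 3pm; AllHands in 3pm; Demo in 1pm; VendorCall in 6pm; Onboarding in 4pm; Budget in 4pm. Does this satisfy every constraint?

Invalid. VendorCall has to happen before DesignReview.

Planning has to happen before DesignReview — violated.
VendorCall has to happen before DesignReview — violated.
There are 3 rooms available — holds.
Demo feeds into Retro, so it must come first — holds.
Retro has to happen before DesignReview — violated.
Onboarding has to happen before DesignReview — violated.
Demo and OffsitePrep are held together in one slot — holds.
AllHands and Retro are held together in one slot — holds.
OffsitePrep has to happen before Budget — holds.
The VendorCall can't start until after the Demo — holds.
The AllHands can't start until after the OffsitePrep — holds.
The DesignReview can't start until after the OffsitePrep — holds.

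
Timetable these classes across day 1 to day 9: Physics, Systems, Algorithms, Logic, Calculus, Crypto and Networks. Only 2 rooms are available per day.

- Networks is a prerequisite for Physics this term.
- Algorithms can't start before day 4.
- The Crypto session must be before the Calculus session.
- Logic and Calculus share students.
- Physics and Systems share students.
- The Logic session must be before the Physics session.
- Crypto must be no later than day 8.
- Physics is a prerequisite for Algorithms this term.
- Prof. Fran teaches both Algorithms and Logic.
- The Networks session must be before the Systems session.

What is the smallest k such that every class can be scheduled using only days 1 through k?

4 days

The precedence chain requires at least 3 distinct days.
With at most 2 per day and 7 classes, at least 4 days are needed.
Algorithms can't be placed before day 4, so the schedule must run through at least day 4.
4 works (last occupied day: day 4): for example Logic=day 1, Calculus=day 3, Algorithms=day 4, Physics=day 2, Crypto=day 2, Networks=day 1, Systems=day 3.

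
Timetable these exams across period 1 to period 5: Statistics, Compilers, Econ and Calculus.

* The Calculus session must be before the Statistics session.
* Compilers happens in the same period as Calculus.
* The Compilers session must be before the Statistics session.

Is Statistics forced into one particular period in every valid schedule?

Statistics can be period 2 (e.g. Econ -> period 1, Statistics -> period 2, Calculus -> period 1, Compilers -> period 1) or period 3 (e.g. Calculus -> period 1; Compilers -> period 1; Econ -> period 1; Statistics -> period 3).

No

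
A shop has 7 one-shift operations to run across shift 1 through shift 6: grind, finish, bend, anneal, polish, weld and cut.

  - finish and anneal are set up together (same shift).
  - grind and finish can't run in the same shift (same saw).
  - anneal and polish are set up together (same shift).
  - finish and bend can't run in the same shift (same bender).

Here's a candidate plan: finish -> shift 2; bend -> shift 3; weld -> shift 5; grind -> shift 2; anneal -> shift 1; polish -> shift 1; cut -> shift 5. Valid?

finish and anneal are set up together (same shift) — violated.
finish and bend can't run in the same shift (same bender) — holds.
anneal and polish are set up together (same shift) — holds.
grind and finish can't run in the same shift (same saw) — violated.

No — it violates: grind and finish can't run in the same shift (same saw)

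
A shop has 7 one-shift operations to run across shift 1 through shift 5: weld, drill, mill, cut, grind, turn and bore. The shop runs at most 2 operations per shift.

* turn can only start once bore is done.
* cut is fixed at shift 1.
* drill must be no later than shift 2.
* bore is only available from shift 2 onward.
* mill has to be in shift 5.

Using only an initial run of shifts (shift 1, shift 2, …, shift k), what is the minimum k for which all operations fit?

The precedence chain requires at least 2 distinct shifts.
With at most 2 per shift and 7 operations, at least 4 shifts are needed.
mill can't be placed before shift 5, so the schedule must run through at least shift 5.
5 works (last occupied shift: shift 5): for example mill -> shift 5; drill -> shift 1; bore -> shift 2; cut -> shift 1; turn -> shift 3; grind -> shift 3; weld -> shift 2.

5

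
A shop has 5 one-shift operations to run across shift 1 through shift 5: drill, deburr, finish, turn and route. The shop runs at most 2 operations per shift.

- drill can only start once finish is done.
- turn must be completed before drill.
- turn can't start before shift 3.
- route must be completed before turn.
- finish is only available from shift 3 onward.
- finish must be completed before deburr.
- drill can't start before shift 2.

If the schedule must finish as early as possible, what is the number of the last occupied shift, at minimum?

The precedence chain requires at least 3 distinct shifts.
With at most 2 per shift and 5 operations, at least 3 shifts are needed.
Propagating the time windows through the other constraints, drill can't land before shift 4, so the schedule must run through at least shift 4.
4 works (last occupied shift: shift 4): for example route=shift 1, deburr=shift 4, drill=shift 4, finish=shift 3, turn=shift 3.

4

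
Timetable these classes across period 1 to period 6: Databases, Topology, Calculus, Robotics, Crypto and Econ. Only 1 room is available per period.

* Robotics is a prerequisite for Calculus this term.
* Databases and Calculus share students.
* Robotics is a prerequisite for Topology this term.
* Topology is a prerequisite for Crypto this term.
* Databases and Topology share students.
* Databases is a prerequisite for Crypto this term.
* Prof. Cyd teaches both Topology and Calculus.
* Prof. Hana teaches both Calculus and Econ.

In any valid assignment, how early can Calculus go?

Precedence pushes Calculus to at least period 2.
Calculus at period 2 is achievable: Crypto=period 5; Econ=period 6; Robotics=period 1; Topology=period 3; Databases=period 4; Calculus=period 2.

period 2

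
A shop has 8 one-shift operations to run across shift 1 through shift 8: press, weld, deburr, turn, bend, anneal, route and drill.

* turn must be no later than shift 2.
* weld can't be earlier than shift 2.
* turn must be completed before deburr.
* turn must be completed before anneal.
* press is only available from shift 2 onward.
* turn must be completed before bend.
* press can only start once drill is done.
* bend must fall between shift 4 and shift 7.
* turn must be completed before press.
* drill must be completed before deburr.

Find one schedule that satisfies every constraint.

deburr in shift 2, drill in shift 1, bend in shift 4, anneal in shift 2, press in shift 2, route in shift 1, turn in shift 1, weld in shift 2

Checking: turn(shift 1) before bend(shift 4); turn(shift 1) before anneal(shift 2); drill(shift 1) before press(shift 2); turn(shift 1) before deburr(shift 2); drill(shift 1) before deburr(shift 2); turn(shift 1) before press(shift 2); weld=shift 2 in [shift 2,shift 8]; bend=shift 4 in [shift 4,shift 7]; turn=shift 1 in [shift 1,shift 2]; press=shift 2 in [shift 2,shift 8].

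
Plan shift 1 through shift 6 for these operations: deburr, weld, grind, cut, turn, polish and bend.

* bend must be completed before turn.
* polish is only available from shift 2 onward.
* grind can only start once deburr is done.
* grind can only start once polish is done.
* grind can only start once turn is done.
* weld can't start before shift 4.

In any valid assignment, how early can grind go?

Precedence pushes grind to at least shift 3.
grind at shift 3 is achievable: bend in shift 1, cut in shift 1, polish in shift 2, turn in shift 2, deburr in shift 1, weld in shift 4, grind in shift 3.

shift 3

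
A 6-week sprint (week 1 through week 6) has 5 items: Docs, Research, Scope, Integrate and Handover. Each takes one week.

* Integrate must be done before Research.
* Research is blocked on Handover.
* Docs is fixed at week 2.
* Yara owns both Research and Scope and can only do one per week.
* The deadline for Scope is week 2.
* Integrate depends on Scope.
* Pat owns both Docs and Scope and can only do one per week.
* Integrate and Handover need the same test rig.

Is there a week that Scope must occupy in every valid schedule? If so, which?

Scope's window is week 1–week 2.
Docs is fixed at week 2, and Scope can't share a week with Docs.
So Scope must be week 1.

week 1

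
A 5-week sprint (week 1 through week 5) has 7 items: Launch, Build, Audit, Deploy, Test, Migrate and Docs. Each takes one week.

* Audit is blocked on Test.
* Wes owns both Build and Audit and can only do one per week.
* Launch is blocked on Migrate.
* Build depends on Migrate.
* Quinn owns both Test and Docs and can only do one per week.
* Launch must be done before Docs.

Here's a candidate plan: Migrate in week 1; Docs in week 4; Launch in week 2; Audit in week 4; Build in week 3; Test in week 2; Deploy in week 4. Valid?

Audit is blocked on Test — holds.
Quinn owns both Test and Docs and can only do one per week — holds.
Launch is blocked on Migrate — holds.
Wes owns both Build and Audit and can only do one per week — holds.
Build depends on Migrate — holds.
Launch must be done before Docs — holds.

Yes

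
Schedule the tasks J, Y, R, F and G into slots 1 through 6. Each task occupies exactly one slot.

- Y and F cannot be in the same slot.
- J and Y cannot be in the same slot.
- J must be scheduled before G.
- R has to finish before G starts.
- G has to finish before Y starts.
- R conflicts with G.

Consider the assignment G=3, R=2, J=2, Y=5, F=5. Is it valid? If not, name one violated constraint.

J and Y cannot be in the same slot — holds.
Y and F cannot be in the same slot — violated.
G has to finish before Y starts — holds.
R has to finish before G starts — holds.
R conflicts with G — holds.
J must be scheduled before G — holds.

No. Y and F cannot be in the same slot is not satisfied.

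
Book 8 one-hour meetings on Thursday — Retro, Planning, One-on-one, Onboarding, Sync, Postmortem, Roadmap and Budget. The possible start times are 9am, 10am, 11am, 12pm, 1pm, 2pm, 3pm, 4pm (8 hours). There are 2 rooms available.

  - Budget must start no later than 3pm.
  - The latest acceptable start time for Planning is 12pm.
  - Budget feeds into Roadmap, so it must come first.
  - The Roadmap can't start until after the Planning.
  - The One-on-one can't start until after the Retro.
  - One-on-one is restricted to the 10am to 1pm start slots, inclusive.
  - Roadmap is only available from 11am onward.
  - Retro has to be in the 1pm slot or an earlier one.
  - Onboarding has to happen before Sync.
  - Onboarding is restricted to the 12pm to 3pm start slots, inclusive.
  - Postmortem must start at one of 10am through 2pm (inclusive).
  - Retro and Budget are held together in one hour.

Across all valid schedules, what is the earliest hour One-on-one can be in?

10am

One-on-one is available from 10am; One-on-one's own window allows nothing later than 1pm.
One-on-one at 10am is achievable: Roadmap -> 11am; Budget -> 9am; Onboarding -> 12pm; Retro -> 9am; Postmortem -> 11am; Sync -> 1pm; Planning -> 10am; One-on-one -> 10am.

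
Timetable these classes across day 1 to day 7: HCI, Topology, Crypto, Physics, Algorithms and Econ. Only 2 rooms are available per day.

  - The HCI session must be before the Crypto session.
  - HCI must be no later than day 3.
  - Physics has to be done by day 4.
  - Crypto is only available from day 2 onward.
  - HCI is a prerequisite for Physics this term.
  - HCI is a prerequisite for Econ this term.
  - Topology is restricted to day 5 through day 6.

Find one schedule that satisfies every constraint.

Crypto=day 2; Econ=day 3; Physics=day 2; HCI=day 1; Topology=day 5; Algorithms=day 1

Checking: HCI(day 1) before Econ(day 3); HCI(day 1) before Physics(day 2); HCI(day 1) before Crypto(day 2); HCI=day 1 in [day 1,day 3]; Physics=day 2 in [day 1,day 4]; Topology=day 5 in [day 5,day 6]; Crypto=day 2 in [day 2,day 7]; max 2 per day (cap 2).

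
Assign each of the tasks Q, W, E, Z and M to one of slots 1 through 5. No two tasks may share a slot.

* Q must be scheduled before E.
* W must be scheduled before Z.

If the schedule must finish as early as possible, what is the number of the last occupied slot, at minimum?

5

The precedence chain requires at least 2 distinct slots.
With at most 1 per slot and 5 tasks, at least 5 slots are needed.
5 works (last occupied slot: 5): for example E=3; M=5; Z=4; Q=1; W=2.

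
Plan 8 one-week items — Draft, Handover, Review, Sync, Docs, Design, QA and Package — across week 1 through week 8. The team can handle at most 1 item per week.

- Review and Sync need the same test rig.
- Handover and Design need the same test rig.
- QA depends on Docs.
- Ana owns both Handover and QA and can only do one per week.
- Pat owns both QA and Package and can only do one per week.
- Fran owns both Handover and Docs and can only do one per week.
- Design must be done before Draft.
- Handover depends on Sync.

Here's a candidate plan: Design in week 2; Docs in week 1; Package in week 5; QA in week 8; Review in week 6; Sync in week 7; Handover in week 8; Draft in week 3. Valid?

Fran owns both Handover and Docs and can only do one per week — holds.
QA depends on Docs — holds.
Review and Sync need the same test rig — holds.
Pat owns both QA and Package and can only do one per week — holds.
Design must be done before Draft — holds.
Handover and Design need the same test rig — holds.
Ana owns both Handover and QA and can only do one per week — violated.
Handover depends on Sync — holds.
The team can handle at most 1 item per week — violated.

No — it violates: Ana owns both Handover and QA and can only do one per week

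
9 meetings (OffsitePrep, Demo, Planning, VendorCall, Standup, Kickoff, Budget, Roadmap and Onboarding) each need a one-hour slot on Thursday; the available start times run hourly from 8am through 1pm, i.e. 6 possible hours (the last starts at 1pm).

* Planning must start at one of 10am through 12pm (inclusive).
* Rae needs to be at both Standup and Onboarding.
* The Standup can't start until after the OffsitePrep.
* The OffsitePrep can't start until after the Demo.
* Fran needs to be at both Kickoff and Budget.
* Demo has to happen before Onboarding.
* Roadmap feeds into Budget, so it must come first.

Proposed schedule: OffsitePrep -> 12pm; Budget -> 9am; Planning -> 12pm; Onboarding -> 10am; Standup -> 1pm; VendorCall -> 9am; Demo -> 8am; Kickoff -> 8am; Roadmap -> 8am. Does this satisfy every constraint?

The Standup can't start until after the OffsitePrep — holds.
Planning must start at one of 10am through 12pm (inclusive) — holds.
Demo has to happen before Onboarding — holds.
Fran needs to be at both Kickoff and Budget — holds.
The OffsitePrep can't start until after the Demo — holds.
Roadmap feeds into Budget, so it must come first — holds.
Rae needs to be at both Standup and Onboarding — holds.

Valid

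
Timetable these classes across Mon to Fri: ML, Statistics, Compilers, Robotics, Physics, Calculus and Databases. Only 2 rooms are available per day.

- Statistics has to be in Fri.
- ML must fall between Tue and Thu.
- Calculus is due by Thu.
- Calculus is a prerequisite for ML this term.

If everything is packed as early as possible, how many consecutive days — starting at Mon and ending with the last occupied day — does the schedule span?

The precedence chain requires at least 2 distinct days.
With at most 2 per day and 7 classes, at least 4 days are needed.
Statistics can't be placed before Fri — that is day 5 counting from Mon — so the schedule must run through at least 5 days.
5 works (last occupied day: Fri): for example Databases in Wed, Calculus in Mon, Physics in Wed, Statistics in Fri, Robotics in Tue, Compilers in Mon, ML in Tue.

5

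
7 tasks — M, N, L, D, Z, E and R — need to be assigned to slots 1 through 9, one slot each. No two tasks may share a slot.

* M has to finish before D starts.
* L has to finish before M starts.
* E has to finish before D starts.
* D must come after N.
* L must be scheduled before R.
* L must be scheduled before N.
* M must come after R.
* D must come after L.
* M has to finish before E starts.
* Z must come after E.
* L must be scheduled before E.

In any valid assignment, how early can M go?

Precedence pushes M to at least 3; downstream work caps M at 7.
M at 3 is achievable: Z in 7; E in 4; M in 3; N in 5; D in 6; L in 1; R in 2.

3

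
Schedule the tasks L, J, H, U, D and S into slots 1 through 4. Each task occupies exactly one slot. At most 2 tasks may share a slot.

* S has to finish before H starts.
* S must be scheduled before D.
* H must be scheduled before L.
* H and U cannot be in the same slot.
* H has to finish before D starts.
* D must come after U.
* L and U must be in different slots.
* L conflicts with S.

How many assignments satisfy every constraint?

Splitting on L: it can be 3 (5), 4 (18). Listing each branch's schedules as (J, H, U, D, S):
L=3: (2,2,1,3,1) (2,2,1,4,1) (3,2,1,4,1) (4,2,1,3,1) (4,2,1,4,1) — 5.
L=4: (1,2,3,4,1) (1,3,1,4,2) (1,3,2,4,1) (1,3,2,4,2) (2,2,1,3,1) (2,2,1,4,1) (2,2,3,4,1) (2,3,1,4,1) (2,3,1,4,2) (2,3,2,4,1) (3,2,1,3,1) (3,2,1,4,1) (3,2,3,4,1) (3,3,1,4,1) (3,3,1,4,2) (3,3,2,4,1) (3,3,2,4,2) (4,2,1,3,1) — 18.
Summing: 5 + 18 = 23.

23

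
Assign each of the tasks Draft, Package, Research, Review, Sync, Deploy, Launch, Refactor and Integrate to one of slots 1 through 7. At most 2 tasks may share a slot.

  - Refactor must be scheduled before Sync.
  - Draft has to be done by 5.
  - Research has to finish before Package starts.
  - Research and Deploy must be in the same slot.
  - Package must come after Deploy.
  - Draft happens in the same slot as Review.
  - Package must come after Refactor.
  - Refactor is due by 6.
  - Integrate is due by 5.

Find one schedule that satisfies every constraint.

Review -> 1; Integrate -> 2; Draft -> 1; Package -> 4; Sync -> 4; Launch -> 5; Refactor -> 2; Research -> 3; Deploy -> 3

Checking: Deploy(3) before Package(4); Refactor(2) before Sync(4); Research(3) before Package(4); Refactor(2) before Package(4); Research = Deploy = 3; Draft = Review = 1; Integrate=2 in [1,5]; Draft=1 in [1,5]; Refactor=2 in [1,6]; max 2 per slot (cap 2).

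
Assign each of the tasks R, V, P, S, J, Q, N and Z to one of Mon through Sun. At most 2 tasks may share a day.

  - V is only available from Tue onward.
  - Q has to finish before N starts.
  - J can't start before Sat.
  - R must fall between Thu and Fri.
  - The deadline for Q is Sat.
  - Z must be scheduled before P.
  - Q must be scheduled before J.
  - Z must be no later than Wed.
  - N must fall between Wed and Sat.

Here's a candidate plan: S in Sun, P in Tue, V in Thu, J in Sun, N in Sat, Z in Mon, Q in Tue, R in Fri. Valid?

V is only available from Tue onward — holds.
At most 2 tasks may share a day — holds.
J can't start before Sat — holds.
Z must be scheduled before P — holds.
Q has to finish before N starts — holds.
Z must be no later than Wed — holds.
Q must be scheduled before J — holds.
R must fall between Thu and Fri — holds.
N must fall between Wed and Sat — holds.
The deadline for Q is Sat — holds.

Valid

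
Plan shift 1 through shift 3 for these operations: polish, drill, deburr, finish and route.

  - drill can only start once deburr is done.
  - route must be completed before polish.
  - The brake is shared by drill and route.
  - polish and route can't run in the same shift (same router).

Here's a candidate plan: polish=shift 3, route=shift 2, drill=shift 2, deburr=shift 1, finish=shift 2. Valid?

drill can only start once deburr is done — holds.
polish and route can't run in the same shift (same router) — holds.
route must be completed before polish — holds.
The brake is shared by drill and route — violated.

No — it violates: The brake is shared by drill and route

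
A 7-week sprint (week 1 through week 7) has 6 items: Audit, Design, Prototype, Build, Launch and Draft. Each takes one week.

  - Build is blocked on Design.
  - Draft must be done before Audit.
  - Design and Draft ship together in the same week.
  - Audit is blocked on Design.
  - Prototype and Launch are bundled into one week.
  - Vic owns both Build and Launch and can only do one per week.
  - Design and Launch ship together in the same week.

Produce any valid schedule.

Prototype -> week 1; Draft -> week 1; Launch -> week 1; Audit -> week 2; Build -> week 2; Design -> week 1

Checking: Design(week 1) before Audit(week 2); Design(week 1) before Build(week 2); Draft(week 1) before Audit(week 2); Build(week 2) != Launch(week 1); Prototype = Launch = week 1; Design = Launch = week 1; Design = Draft = week 1.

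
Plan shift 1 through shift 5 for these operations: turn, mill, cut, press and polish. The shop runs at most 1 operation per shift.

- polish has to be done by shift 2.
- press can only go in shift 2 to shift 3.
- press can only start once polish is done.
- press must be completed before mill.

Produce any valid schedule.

polish -> shift 1; press -> shift 2; mill -> shift 3; turn -> shift 4; cut -> shift 5

Checking: press(shift 2) before mill(shift 3); polish(shift 1) before press(shift 2); polish=shift 1 in [shift 1,shift 2]; press=shift 2 in [shift 2,shift 3]; max 1 per shift (cap 1).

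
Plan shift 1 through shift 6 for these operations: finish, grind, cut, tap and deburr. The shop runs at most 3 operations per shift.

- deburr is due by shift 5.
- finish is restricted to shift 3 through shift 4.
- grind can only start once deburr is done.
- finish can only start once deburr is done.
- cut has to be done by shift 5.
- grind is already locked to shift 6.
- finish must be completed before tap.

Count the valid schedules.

60

Splitting on finish: it can be shift 3 (30), shift 4 (30). Listing each branch's schedules as (grind, cut, tap, deburr) by shift number:
finish=shift 3: (6,1,4,1) (6,1,4,2) (6,1,5,1) (6,1,5,2) (6,1,6,1) (6,1,6,2) (6,2,4,1) (6,2,4,2) (6,2,5,1) (6,2,5,2) (6,2,6,1) (6,2,6,2) (6,3,4,1) (6,3,4,2) (6,3,5,1) (6,3,5,2) (6,3,6,1) (6,3,6,2) (6,4,4,1) (6,4,4,2) (6,4,5,1) (6,4,5,2) (6,4,6,1) (6,4,6,2) (6,5,4,1) (6,5,4,2) (6,5,5,1) (6,5,5,2) (6,5,6,1) (6,5,6,2) — 30.
finish=shift 4: (6,1,5,1) (6,1,5,2) (6,1,5,3) (6,1,6,1) (6,1,6,2) (6,1,6,3) (6,2,5,1) (6,2,5,2) (6,2,5,3) (6,2,6,1) (6,2,6,2) (6,2,6,3) (6,3,5,1) (6,3,5,2) (6,3,5,3) (6,3,6,1) (6,3,6,2) (6,3,6,3) (6,4,5,1) (6,4,5,2) (6,4,5,3) (6,4,6,1) (6,4,6,2) (6,4,6,3) (6,5,5,1) (6,5,5,2) (6,5,5,3) (6,5,6,1) (6,5,6,2) (6,5,6,3) — 30.
Summing: 30 + 30 = 60.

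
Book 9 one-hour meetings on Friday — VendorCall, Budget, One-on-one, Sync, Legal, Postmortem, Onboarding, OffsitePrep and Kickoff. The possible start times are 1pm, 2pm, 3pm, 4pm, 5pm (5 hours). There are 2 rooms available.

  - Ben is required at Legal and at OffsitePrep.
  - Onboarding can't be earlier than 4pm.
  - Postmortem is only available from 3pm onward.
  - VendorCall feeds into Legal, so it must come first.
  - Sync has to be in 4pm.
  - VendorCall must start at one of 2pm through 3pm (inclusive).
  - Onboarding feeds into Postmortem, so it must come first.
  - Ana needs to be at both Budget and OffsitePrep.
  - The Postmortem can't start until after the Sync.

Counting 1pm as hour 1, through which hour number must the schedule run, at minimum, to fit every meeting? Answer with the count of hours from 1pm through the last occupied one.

5

The precedence chain requires at least 2 distinct hours.
With at most 2 per hour and 9 meetings, at least 5 hours are needed.
Propagating the time windows through the other constraints, Postmortem can't land before 5pm — that is hour 5 counting from 1pm — so the schedule must run through at least 5 hours.
5 works (last occupied hour: 5pm): for example Onboarding -> 4pm; VendorCall -> 2pm; Sync -> 4pm; Postmortem -> 5pm; Budget -> 1pm; Legal -> 3pm; Kickoff -> 3pm; One-on-one -> 1pm; OffsitePrep -> 2pm.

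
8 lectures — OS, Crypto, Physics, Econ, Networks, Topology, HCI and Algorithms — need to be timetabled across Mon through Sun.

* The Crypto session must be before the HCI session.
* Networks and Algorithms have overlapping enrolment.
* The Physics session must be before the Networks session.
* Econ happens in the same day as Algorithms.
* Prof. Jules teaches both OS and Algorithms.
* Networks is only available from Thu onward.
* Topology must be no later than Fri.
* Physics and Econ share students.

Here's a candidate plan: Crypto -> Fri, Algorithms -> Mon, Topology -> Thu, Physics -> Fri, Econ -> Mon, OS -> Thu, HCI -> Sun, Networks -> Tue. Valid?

The Crypto session must be before the HCI session — holds.
Networks and Algorithms have overlapping enrolment — holds.
Prof. Jules teaches both OS and Algorithms — holds.
Networks is only available from Thu onward — violated.
The Physics session must be before the Networks session — violated.
Topology must be no later than Fri — holds.
Physics and Econ share students — holds.
Econ happens in the same day as Algorithms — holds.

Invalid. Networks is only available from Thu onward.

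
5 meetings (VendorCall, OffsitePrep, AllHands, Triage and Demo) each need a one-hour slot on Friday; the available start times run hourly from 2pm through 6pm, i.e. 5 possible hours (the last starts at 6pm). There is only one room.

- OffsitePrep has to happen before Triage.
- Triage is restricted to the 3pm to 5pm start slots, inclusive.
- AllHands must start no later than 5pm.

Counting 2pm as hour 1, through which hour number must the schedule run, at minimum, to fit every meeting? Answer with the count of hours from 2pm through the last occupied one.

The precedence chain requires at least 2 distinct hours.
With at most 1 per hour and 5 meetings, at least 5 hours are needed.
5 works (last occupied hour: 6pm): for example VendorCall in 5pm; Demo in 6pm; Triage in 3pm; OffsitePrep in 2pm; AllHands in 4pm.

5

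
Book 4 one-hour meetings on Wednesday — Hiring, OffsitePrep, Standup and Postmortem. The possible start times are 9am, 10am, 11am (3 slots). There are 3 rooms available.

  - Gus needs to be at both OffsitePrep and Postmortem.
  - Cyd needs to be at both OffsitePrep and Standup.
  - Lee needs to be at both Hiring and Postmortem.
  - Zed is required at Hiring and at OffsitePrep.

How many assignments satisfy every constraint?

12

Splitting on Hiring: it can be 9am (4), 10am (4), 11am (4). Listing each branch's schedules as (OffsitePrep, Standup, Postmortem):
Hiring=9am: (10am,9am,11am) (10am,11am,11am) (11am,9am,10am) (11am,10am,10am) — 4.
Hiring=10am: (9am,10am,11am) (9am,11am,11am) (11am,9am,9am) (11am,10am,9am) — 4.
Hiring=11am: (9am,10am,10am) (9am,11am,10am) (10am,9am,9am) (10am,11am,9am) — 4.
Summing: 4 + 4 + 4 = 12.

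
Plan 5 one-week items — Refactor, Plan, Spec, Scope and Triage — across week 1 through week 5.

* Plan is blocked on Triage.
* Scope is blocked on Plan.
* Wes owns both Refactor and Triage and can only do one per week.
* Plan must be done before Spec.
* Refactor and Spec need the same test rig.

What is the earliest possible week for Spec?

week 3

Precedence pushes Spec to at least week 3.
Spec at week 3 is achievable: Spec=week 3, Refactor=week 2, Plan=week 2, Scope=week 3, Triage=week 1.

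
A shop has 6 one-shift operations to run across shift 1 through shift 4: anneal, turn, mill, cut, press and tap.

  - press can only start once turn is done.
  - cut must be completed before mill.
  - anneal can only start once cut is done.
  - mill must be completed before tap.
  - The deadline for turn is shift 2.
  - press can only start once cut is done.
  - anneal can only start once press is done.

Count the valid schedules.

Splitting on anneal: it can be shift 3 (3), shift 4 (11). Listing each branch's schedules as (turn, mill, cut, press, tap) by shift number:
anneal=shift 3: (1,2,1,2,3) (1,2,1,2,4) (1,3,1,2,4) — 3.
anneal=shift 4: (1,2,1,2,3) (1,2,1,2,4) (1,2,1,3,3) (1,2,1,3,4) (1,3,1,2,4) (1,3,1,3,4) (1,3,2,3,4) (2,2,1,3,3) (2,2,1,3,4) (2,3,1,3,4) (2,3,2,3,4) — 11.
Summing: 3 + 11 = 14.

14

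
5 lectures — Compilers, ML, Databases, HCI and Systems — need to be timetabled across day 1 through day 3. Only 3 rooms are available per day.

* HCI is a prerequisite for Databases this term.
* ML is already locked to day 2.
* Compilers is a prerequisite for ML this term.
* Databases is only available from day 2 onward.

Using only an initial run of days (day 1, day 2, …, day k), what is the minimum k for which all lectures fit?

2

The precedence chain requires at least 2 distinct days.
With at most 3 per day and 5 lectures, at least 2 days are needed.
2 works (last occupied day: day 2): for example HCI -> day 1, Databases -> day 2, ML -> day 2, Compilers -> day 1, Systems -> day 1.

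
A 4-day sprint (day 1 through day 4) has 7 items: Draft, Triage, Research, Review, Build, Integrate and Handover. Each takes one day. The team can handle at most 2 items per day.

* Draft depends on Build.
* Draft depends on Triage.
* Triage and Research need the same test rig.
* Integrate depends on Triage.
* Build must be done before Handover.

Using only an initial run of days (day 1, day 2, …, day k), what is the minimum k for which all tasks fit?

4 days

The precedence chain requires at least 2 distinct days.
With at most 2 per day and 7 tasks, at least 4 days are needed.
4 works (last occupied day: day 4): for example Integrate in day 2, Draft in day 2, Research in day 3, Handover in day 3, Triage in day 1, Build in day 1, Review in day 4.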